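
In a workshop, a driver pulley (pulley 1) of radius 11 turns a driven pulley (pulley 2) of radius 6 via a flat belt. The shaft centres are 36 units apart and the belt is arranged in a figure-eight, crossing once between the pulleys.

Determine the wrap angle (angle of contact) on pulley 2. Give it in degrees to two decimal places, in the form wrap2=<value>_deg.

wrap2=236.36_deg

crossed belt: β = asin((r1+r2)/C) = asin(17/36) = 28.1786°
wrap1 = wrap2 = π + 2β = 236.3573°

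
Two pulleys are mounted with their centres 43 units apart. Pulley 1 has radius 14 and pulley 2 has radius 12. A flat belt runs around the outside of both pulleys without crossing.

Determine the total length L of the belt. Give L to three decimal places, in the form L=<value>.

open belt: β = asin((r2−r1)/C) = asin(-2/43) = -2.6659°
wrap1 = π − 2β = 185.3318°
wrap2 = π + 2β = 174.6682°
tangent length = C·cosβ = 42.9535
L = r1·wrap1 + r2·wrap2 + 2·C·cosβ = 14·3.2346 + 12·3.0485 + 2·42.9535 = 167.7744

L=167.774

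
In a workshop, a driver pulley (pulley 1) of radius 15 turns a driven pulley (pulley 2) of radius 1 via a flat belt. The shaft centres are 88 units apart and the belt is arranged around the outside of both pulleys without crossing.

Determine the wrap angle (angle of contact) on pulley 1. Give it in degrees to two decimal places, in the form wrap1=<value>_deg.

wrap1=198.31_deg

open belt: β = asin((r2−r1)/C) = asin(-14/88) = -9.1541°
wrap1 = π − 2β = 198.3083°
wrap2 = π + 2β = 161.6917°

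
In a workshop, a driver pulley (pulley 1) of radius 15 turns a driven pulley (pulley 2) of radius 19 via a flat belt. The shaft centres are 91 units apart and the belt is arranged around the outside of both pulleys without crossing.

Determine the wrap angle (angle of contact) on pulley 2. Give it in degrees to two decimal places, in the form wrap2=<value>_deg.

wrap2=185.04_deg

open belt: β = asin((r2−r1)/C) = asin(4/91) = 2.5193°
wrap1 = π − 2β = 174.9614°
wrap2 = π + 2β = 185.0386°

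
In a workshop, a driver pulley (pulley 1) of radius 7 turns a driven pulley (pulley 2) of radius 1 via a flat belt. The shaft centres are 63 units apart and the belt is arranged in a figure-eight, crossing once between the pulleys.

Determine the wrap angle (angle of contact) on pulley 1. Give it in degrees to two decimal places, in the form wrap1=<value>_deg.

crossed belt: β = asin((r1+r2)/C) = asin(8/63) = 7.2954°
wrap1 = wrap2 = π + 2β = 194.5907°

wrap1=194.59_deg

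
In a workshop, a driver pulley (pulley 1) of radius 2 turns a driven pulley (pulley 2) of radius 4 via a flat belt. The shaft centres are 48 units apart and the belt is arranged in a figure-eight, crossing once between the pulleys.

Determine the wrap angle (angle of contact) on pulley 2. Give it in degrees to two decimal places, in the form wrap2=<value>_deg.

crossed belt: β = asin((r1+r2)/C) = asin(6/48) = 7.1808°
wrap1 = wrap2 = π + 2β = 194.3615°

wrap2=194.36_deg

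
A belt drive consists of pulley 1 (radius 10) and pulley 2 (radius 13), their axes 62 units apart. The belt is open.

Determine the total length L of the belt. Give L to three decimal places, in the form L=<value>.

L=196.402

open belt: β = asin((r2−r1)/C) = asin(3/62) = 2.7735°
wrap1 = π − 2β = 174.4531°
wrap2 = π + 2β = 185.5469°
tangent length = C·cosβ = 61.9274
L = r1·wrap1 + r2·wrap2 + 2·C·cosβ = 10·3.0448 + 13·3.2384 + 2·61.9274 = 196.4018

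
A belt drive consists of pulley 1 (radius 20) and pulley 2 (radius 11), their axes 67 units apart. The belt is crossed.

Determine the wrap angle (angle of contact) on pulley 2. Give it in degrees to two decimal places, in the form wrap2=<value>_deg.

wrap2=235.12_deg

crossed belt: β = asin((r1+r2)/C) = asin(31/67) = 27.5606°
wrap1 = wrap2 = π + 2β = 235.1212°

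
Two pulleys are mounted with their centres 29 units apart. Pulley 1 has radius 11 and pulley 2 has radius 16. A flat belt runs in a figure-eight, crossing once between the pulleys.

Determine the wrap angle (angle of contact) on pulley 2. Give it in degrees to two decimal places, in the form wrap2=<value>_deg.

crossed belt: β = asin((r1+r2)/C) = asin(27/29) = 68.5967°
wrap1 = wrap2 = π + 2β = 317.1933°

wrap2=317.19_deg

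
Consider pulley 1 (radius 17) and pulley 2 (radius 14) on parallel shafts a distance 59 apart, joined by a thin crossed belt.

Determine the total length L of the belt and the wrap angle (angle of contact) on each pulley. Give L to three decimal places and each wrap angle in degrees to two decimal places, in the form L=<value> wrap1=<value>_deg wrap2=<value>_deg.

crossed belt: β = asin((r1+r2)/C) = asin(31/59) = 31.6968°
wrap1 = wrap2 = π + 2β = 243.3935°
tangent length = C·cosβ = 50.1996
L = (r1+r2)·wrap + 2·C·cosβ = 31·4.2480 + 2·50.1996 = 232.0878

L=232.088 wrap1=243.39_deg wrap2=243.39_deg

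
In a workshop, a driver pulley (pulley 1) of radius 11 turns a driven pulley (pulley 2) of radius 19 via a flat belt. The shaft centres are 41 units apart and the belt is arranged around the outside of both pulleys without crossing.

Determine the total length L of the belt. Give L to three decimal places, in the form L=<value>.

open belt: β = asin((r2−r1)/C) = asin(8/41) = 11.2518°
wrap1 = π − 2β = 157.4963°
wrap2 = π + 2β = 202.5037°
tangent length = C·cosβ = 40.2119
L = r1·wrap1 + r2·wrap2 + 2·C·cosβ = 11·2.7488 + 19·3.5344 + 2·40.2119 = 177.8138

L=177.814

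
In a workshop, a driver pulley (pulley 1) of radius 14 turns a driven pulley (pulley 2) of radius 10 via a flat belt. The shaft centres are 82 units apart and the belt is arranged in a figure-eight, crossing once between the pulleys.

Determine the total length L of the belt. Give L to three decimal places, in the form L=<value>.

L=246.474

crossed belt: β = asin((r1+r2)/C) = asin(24/82) = 17.0186°
wrap1 = wrap2 = π + 2β = 214.0373°
tangent length = C·cosβ = 78.4092
L = (r1+r2)·wrap + 2·C·cosβ = 24·3.7357 + 2·78.4092 = 246.4741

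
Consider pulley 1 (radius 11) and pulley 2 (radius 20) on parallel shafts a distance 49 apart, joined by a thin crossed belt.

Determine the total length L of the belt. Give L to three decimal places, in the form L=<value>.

L=215.752

crossed belt: β = asin((r1+r2)/C) = asin(31/49) = 39.2461°
wrap1 = wrap2 = π + 2β = 258.4923°
tangent length = C·cosβ = 37.9473
L = (r1+r2)·wrap + 2·C·cosβ = 31·4.5115 + 2·37.9473 = 215.7524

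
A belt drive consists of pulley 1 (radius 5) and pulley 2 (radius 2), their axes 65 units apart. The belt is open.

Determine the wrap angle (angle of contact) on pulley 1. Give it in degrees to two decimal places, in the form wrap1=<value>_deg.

open belt: β = asin((r2−r1)/C) = asin(-3/65) = -2.6454°
wrap1 = π − 2β = 185.2907°
wrap2 = π + 2β = 174.7093°

wrap1=185.29_deg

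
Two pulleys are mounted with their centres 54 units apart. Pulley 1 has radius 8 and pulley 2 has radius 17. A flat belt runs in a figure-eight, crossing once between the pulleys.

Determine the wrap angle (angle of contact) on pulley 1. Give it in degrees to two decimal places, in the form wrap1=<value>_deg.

crossed belt: β = asin((r1+r2)/C) = asin(25/54) = 27.5785°
wrap1 = wrap2 = π + 2β = 235.1569°

wrap1=235.16_deg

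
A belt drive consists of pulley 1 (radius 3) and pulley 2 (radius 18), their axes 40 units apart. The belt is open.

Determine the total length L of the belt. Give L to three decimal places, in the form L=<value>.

L=151.667

open belt: β = asin((r2−r1)/C) = asin(15/40) = 22.0243°
wrap1 = π − 2β = 135.9514°
wrap2 = π + 2β = 224.0486°
tangent length = C·cosβ = 37.0810
L = r1·wrap1 + r2·wrap2 + 2·C·cosβ = 3·2.3728 + 18·3.9104 + 2·37.0810 = 151.6673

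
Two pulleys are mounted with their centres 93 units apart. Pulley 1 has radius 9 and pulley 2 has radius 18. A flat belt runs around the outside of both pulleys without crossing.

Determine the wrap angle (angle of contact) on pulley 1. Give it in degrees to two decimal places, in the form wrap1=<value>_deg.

open belt: β = asin((r2−r1)/C) = asin(9/93) = 5.5534°
wrap1 = π − 2β = 168.8931°
wrap2 = π + 2β = 191.1069°

wrap1=168.89_deg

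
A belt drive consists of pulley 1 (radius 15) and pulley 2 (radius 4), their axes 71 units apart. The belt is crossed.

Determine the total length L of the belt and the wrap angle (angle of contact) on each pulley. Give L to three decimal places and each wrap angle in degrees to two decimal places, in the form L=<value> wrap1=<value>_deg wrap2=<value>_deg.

crossed belt: β = asin((r1+r2)/C) = asin(19/71) = 15.5218°
wrap1 = wrap2 = π + 2β = 211.0437°
tangent length = C·cosβ = 68.4105
L = (r1+r2)·wrap + 2·C·cosβ = 19·3.6834 + 2·68.4105 = 206.8058

L=206.806 wrap1=211.04_deg wrap2=211.04_deg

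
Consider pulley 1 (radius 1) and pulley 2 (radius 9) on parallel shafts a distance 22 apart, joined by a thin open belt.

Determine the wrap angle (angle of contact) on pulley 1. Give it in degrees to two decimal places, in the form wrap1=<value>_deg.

open belt: β = asin((r2−r1)/C) = asin(8/22) = 21.3237°
wrap1 = π − 2β = 137.3526°
wrap2 = π + 2β = 222.6474°

wrap1=137.35_deg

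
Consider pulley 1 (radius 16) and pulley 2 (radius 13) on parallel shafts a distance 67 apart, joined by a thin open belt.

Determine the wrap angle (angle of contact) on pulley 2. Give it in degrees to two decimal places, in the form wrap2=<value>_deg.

wrap2=174.87_deg

open belt: β = asin((r2−r1)/C) = asin(-3/67) = -2.5663°
wrap1 = π − 2β = 185.1327°
wrap2 = π + 2β = 174.8673°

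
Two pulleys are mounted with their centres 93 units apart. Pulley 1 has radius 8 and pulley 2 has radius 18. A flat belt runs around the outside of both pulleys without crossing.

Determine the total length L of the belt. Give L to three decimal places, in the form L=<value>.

L=268.758

open belt: β = asin((r2−r1)/C) = asin(10/93) = 6.1728°
wrap1 = π − 2β = 167.6545°
wrap2 = π + 2β = 192.3455°
tangent length = C·cosβ = 92.4608
L = r1·wrap1 + r2·wrap2 + 2·C·cosβ = 8·2.9261 + 18·3.3571 + 2·92.4608 = 268.7577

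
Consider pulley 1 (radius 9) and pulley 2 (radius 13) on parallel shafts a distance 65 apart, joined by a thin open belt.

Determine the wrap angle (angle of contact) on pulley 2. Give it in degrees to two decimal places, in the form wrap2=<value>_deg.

open belt: β = asin((r2−r1)/C) = asin(4/65) = 3.5281°
wrap1 = π − 2β = 172.9438°
wrap2 = π + 2β = 187.0562°

wrap2=187.06_deg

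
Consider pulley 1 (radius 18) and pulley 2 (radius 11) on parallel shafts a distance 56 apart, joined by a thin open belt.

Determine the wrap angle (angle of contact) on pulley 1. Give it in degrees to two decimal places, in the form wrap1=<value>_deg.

open belt: β = asin((r2−r1)/C) = asin(-7/56) = -7.1808°
wrap1 = π − 2β = 194.3615°
wrap2 = π + 2β = 165.6385°

wrap1=194.36_deg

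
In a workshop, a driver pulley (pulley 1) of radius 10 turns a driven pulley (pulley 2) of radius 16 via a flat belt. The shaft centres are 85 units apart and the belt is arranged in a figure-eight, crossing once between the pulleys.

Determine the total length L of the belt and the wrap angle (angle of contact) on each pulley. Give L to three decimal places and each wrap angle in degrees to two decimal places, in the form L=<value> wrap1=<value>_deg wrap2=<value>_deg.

L=259.698 wrap1=215.62_deg wrap2=215.62_deg

crossed belt: β = asin((r1+r2)/C) = asin(26/85) = 17.8113°
wrap1 = wrap2 = π + 2β = 215.6225°
tangent length = C·cosβ = 80.9259
L = (r1+r2)·wrap + 2·C·cosβ = 26·3.7633 + 2·80.9259 = 259.6982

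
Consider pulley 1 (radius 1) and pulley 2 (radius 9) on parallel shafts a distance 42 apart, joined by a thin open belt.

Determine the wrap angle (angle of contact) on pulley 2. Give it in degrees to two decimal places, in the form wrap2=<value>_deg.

wrap2=201.96_deg

open belt: β = asin((r2−r1)/C) = asin(8/42) = 10.9806°
wrap1 = π − 2β = 158.0388°
wrap2 = π + 2β = 201.9612°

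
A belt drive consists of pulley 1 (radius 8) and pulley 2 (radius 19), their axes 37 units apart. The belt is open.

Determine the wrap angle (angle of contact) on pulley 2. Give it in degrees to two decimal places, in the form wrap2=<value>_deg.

wrap2=214.59_deg

open belt: β = asin((r2−r1)/C) = asin(11/37) = 17.2953°
wrap1 = π − 2β = 145.4093°
wrap2 = π + 2β = 214.5907°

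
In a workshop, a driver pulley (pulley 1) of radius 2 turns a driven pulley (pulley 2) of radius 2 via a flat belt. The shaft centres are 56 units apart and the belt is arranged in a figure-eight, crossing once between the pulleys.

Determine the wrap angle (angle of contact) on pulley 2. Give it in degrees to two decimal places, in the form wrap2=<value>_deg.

crossed belt: β = asin((r1+r2)/C) = asin(4/56) = 4.0960°
wrap1 = wrap2 = π + 2β = 188.1921°

wrap2=188.19_deg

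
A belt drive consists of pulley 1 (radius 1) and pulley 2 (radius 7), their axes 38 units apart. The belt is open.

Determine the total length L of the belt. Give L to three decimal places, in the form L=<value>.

L=102.082

open belt: β = asin((r2−r1)/C) = asin(6/38) = 9.0847°
wrap1 = π − 2β = 161.8306°
wrap2 = π + 2β = 198.1694°
tangent length = C·cosβ = 37.5233
L = r1·wrap1 + r2·wrap2 + 2·C·cosβ = 1·2.8245 + 7·3.4587 + 2·37.5233 = 102.0821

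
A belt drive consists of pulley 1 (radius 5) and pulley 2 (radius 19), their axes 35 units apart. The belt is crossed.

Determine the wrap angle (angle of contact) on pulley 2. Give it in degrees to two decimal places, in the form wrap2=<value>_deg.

wrap2=266.58_deg

crossed belt: β = asin((r1+r2)/C) = asin(24/35) = 43.2918°
wrap1 = wrap2 = π + 2β = 266.5836°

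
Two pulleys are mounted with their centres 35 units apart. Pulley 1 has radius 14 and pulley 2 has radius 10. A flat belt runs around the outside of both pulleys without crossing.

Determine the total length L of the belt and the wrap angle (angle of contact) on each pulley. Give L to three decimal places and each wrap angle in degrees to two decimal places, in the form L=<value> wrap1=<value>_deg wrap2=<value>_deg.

L=145.856 wrap1=193.12_deg wrap2=166.88_deg

open belt: β = asin((r2−r1)/C) = asin(-4/35) = -6.5624°
wrap1 = π − 2β = 193.1249°
wrap2 = π + 2β = 166.8751°
tangent length = C·cosβ = 34.7707
L = r1·wrap1 + r2·wrap2 + 2·C·cosβ = 14·3.3707 + 10·2.9125 + 2·34.7707 = 145.8559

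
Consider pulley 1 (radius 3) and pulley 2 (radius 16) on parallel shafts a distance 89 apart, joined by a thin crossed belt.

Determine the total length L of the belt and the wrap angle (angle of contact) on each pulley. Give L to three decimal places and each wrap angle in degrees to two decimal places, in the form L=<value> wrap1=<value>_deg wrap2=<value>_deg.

crossed belt: β = asin((r1+r2)/C) = asin(19/89) = 12.3266°
wrap1 = wrap2 = π + 2β = 204.6531°
tangent length = C·cosβ = 86.9483
L = (r1+r2)·wrap + 2·C·cosβ = 19·3.5719 + 2·86.9483 = 241.7621

L=241.762 wrap1=204.65_deg wrap2=204.65_deg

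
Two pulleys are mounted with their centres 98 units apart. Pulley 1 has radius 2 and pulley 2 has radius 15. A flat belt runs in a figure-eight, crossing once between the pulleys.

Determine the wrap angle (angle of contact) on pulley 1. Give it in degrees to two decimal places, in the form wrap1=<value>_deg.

crossed belt: β = asin((r1+r2)/C) = asin(17/98) = 9.9896°
wrap1 = wrap2 = π + 2β = 199.9792°

wrap1=199.98_deg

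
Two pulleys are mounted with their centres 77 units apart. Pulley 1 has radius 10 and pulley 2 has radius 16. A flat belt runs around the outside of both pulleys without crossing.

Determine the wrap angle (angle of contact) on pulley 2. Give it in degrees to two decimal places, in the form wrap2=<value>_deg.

wrap2=188.94_deg

open belt: β = asin((r2−r1)/C) = asin(6/77) = 4.4691°
wrap1 = π − 2β = 171.0617°
wrap2 = π + 2β = 188.9383°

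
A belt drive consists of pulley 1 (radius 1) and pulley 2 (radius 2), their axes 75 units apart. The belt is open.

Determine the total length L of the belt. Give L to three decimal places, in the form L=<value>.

L=159.438

open belt: β = asin((r2−r1)/C) = asin(1/75) = 0.7640°
wrap1 = π − 2β = 178.4721°
wrap2 = π + 2β = 181.5279°
tangent length = C·cosβ = 74.9933
L = r1·wrap1 + r2·wrap2 + 2·C·cosβ = 1·3.1149 + 2·3.1683 + 2·74.9933 = 159.4381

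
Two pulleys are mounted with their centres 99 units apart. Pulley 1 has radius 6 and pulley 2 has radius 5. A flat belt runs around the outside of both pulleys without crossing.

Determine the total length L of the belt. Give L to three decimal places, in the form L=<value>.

open belt: β = asin((r2−r1)/C) = asin(-1/99) = -0.5788°
wrap1 = π − 2β = 181.1575°
wrap2 = π + 2β = 178.8425°
tangent length = C·cosβ = 98.9949
L = r1·wrap1 + r2·wrap2 + 2·C·cosβ = 6·3.1618 + 5·3.1214 + 2·98.9949 = 232.5676

L=232.568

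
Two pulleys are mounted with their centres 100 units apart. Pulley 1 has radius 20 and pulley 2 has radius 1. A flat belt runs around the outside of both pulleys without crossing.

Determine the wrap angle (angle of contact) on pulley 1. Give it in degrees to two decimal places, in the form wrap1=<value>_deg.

wrap1=201.91_deg

open belt: β = asin((r2−r1)/C) = asin(-19/100) = -10.9528°
wrap1 = π − 2β = 201.9056°
wrap2 = π + 2β = 158.0944°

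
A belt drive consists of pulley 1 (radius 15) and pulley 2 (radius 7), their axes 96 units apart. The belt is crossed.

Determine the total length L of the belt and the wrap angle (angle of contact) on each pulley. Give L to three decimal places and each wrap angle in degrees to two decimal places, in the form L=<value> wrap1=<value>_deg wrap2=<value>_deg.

crossed belt: β = asin((r1+r2)/C) = asin(22/96) = 13.2480°
wrap1 = wrap2 = π + 2β = 206.4960°
tangent length = C·cosβ = 93.4452
L = (r1+r2)·wrap + 2·C·cosβ = 22·3.6040 + 2·93.4452 = 266.1791

L=266.179 wrap1=206.50_deg wrap2=206.50_deg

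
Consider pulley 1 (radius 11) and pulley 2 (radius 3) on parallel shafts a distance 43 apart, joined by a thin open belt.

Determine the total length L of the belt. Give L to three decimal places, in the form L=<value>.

L=131.475

open belt: β = asin((r2−r1)/C) = asin(-8/43) = -10.7222°
wrap1 = π − 2β = 201.4443°
wrap2 = π + 2β = 158.5557°
tangent length = C·cosβ = 42.2493
L = r1·wrap1 + r2·wrap2 + 2·C·cosβ = 11·3.5159 + 3·2.7673 + 2·42.2493 = 131.4750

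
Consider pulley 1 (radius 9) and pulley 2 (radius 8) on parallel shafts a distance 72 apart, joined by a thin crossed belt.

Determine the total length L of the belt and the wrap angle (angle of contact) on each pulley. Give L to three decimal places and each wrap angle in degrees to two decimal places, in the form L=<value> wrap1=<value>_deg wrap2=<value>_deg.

L=201.440 wrap1=207.31_deg wrap2=207.31_deg

crossed belt: β = asin((r1+r2)/C) = asin(17/72) = 13.6571°
wrap1 = wrap2 = π + 2β = 207.3143°
tangent length = C·cosβ = 69.9643
L = (r1+r2)·wrap + 2·C·cosβ = 17·3.6183 + 2·69.9643 = 201.4399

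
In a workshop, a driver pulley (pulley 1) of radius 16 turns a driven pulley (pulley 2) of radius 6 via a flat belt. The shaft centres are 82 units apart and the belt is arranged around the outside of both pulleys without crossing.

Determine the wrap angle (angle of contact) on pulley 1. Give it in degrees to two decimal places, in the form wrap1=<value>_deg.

open belt: β = asin((r2−r1)/C) = asin(-10/82) = -7.0047°
wrap1 = π − 2β = 194.0095°
wrap2 = π + 2β = 165.9905°

wrap1=194.01_deg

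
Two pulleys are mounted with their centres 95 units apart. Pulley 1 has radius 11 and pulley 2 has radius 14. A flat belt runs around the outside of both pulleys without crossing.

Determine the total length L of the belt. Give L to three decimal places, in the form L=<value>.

L=268.635

open belt: β = asin((r2−r1)/C) = asin(3/95) = 1.8096°
wrap1 = π − 2β = 176.3807°
wrap2 = π + 2β = 183.6193°
tangent length = C·cosβ = 94.9526
L = r1·wrap1 + r2·wrap2 + 2·C·cosβ = 11·3.0784 + 14·3.2048 + 2·94.9526 = 268.6346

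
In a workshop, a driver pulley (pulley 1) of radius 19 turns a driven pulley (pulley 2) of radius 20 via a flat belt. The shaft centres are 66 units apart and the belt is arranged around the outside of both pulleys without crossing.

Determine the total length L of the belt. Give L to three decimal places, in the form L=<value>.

open belt: β = asin((r2−r1)/C) = asin(1/66) = 0.8682°
wrap1 = π − 2β = 178.2637°
wrap2 = π + 2β = 181.7363°
tangent length = C·cosβ = 65.9924
L = r1·wrap1 + r2·wrap2 + 2·C·cosβ = 19·3.1113 + 20·3.1719 + 2·65.9924 = 254.5373

L=254.537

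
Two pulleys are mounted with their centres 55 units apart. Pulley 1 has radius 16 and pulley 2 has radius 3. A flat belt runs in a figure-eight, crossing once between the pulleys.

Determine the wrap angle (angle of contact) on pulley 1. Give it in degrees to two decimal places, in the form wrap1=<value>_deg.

wrap1=220.42_deg

crossed belt: β = asin((r1+r2)/C) = asin(19/55) = 20.2095°
wrap1 = wrap2 = π + 2β = 220.4191°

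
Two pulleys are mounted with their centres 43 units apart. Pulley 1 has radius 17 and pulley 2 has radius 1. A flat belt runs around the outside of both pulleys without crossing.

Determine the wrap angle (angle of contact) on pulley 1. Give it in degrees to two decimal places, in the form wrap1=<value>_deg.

open belt: β = asin((r2−r1)/C) = asin(-16/43) = -21.8448°
wrap1 = π − 2β = 223.6895°
wrap2 = π + 2β = 136.3105°

wrap1=223.69_deg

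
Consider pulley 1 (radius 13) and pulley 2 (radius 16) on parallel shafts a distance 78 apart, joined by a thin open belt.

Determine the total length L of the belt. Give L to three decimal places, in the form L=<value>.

open belt: β = asin((r2−r1)/C) = asin(3/78) = 2.2042°
wrap1 = π − 2β = 175.5915°
wrap2 = π + 2β = 184.4085°
tangent length = C·cosβ = 77.9423
L = r1·wrap1 + r2·wrap2 + 2·C·cosβ = 13·3.0647 + 16·3.2185 + 2·77.9423 = 247.2216

L=247.222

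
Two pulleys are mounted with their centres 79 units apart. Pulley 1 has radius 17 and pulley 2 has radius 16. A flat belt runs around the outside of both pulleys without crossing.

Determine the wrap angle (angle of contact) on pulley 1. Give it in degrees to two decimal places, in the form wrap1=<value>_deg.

wrap1=181.45_deg

open belt: β = asin((r2−r1)/C) = asin(-1/79) = -0.7253°
wrap1 = π − 2β = 181.4506°
wrap2 = π + 2β = 178.5494°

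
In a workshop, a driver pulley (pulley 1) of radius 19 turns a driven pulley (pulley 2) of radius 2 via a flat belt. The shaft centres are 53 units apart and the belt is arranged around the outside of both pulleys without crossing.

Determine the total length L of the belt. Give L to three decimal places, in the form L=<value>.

L=177.475

open belt: β = asin((r2−r1)/C) = asin(-17/53) = -18.7086°
wrap1 = π − 2β = 217.4171°
wrap2 = π + 2β = 142.5829°
tangent length = C·cosβ = 50.1996
L = r1·wrap1 + r2·wrap2 + 2·C·cosβ = 19·3.7946 + 2·2.4885 + 2·50.1996 = 177.4745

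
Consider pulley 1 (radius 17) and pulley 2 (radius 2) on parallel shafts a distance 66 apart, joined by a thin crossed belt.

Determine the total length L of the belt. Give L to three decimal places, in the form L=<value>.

crossed belt: β = asin((r1+r2)/C) = asin(19/66) = 16.7310°
wrap1 = wrap2 = π + 2β = 213.4620°
tangent length = C·cosβ = 63.2060
L = (r1+r2)·wrap + 2·C·cosβ = 19·3.7256 + 2·63.2060 = 197.1987

L=197.199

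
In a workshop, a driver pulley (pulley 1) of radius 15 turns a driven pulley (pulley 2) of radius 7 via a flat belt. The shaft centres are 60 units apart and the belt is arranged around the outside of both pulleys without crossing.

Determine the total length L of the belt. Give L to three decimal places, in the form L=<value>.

L=190.183

open belt: β = asin((r2−r1)/C) = asin(-8/60) = -7.6623°
wrap1 = π − 2β = 195.3245°
wrap2 = π + 2β = 164.6755°
tangent length = C·cosβ = 59.4643
L = r1·wrap1 + r2·wrap2 + 2·C·cosβ = 15·3.4091 + 7·2.8741 + 2·59.4643 = 190.1833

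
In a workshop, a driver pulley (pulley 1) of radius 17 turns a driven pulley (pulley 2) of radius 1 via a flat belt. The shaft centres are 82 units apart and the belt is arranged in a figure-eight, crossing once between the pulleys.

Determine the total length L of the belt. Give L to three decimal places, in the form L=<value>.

crossed belt: β = asin((r1+r2)/C) = asin(18/82) = 12.6804°
wrap1 = wrap2 = π + 2β = 205.3608°
tangent length = C·cosβ = 80.0000
L = (r1+r2)·wrap + 2·C·cosβ = 18·3.5842 + 2·80.0000 = 224.5160

L=224.516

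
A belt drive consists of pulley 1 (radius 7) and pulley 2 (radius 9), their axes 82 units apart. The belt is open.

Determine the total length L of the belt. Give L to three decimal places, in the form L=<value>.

L=214.314

open belt: β = asin((r2−r1)/C) = asin(2/82) = 1.3976°
wrap1 = π − 2β = 177.2048°
wrap2 = π + 2β = 182.7952°
tangent length = C·cosβ = 81.9756
L = r1·wrap1 + r2·wrap2 + 2·C·cosβ = 7·3.0928 + 9·3.1904 + 2·81.9756 = 214.3143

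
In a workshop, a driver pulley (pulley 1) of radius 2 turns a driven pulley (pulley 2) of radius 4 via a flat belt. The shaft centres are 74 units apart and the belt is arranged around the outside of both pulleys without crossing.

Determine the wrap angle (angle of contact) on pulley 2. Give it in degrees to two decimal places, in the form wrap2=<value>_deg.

open belt: β = asin((r2−r1)/C) = asin(2/74) = 1.5487°
wrap1 = π − 2β = 176.9026°
wrap2 = π + 2β = 183.0974°

wrap2=183.10_deg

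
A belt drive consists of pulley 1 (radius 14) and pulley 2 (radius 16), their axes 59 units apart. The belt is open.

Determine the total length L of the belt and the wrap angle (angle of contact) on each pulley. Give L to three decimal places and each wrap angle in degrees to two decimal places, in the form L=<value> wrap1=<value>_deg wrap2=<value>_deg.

open belt: β = asin((r2−r1)/C) = asin(2/59) = 1.9426°
wrap1 = π − 2β = 176.1148°
wrap2 = π + 2β = 183.8852°
tangent length = C·cosβ = 58.9661
L = r1·wrap1 + r2·wrap2 + 2·C·cosβ = 14·3.0738 + 16·3.2094 + 2·58.9661 = 212.3156

L=212.316 wrap1=176.11_deg wrap2=183.89_deg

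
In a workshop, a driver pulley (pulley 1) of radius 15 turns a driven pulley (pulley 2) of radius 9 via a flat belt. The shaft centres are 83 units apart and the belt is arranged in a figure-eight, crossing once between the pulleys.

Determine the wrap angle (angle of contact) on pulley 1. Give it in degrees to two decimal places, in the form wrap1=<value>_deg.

crossed belt: β = asin((r1+r2)/C) = asin(24/83) = 16.8075°
wrap1 = wrap2 = π + 2β = 213.6149°

wrap1=213.61_deg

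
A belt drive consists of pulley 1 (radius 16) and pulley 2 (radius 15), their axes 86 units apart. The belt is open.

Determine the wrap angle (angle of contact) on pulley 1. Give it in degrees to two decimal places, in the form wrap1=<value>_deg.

open belt: β = asin((r2−r1)/C) = asin(-1/86) = -0.6662°
wrap1 = π − 2β = 181.3325°
wrap2 = π + 2β = 178.6675°

wrap1=181.33_deg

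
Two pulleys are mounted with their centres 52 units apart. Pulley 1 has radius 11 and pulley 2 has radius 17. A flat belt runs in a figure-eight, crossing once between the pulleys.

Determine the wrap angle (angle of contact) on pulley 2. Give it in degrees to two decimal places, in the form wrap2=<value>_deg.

crossed belt: β = asin((r1+r2)/C) = asin(28/52) = 32.5790°
wrap1 = wrap2 = π + 2β = 245.1579°

wrap2=245.16_deg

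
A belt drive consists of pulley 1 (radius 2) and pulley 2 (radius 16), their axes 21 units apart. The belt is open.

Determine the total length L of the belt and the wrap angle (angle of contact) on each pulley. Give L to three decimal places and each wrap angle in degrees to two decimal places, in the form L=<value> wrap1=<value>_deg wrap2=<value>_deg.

open belt: β = asin((r2−r1)/C) = asin(14/21) = 41.8103°
wrap1 = π − 2β = 96.3794°
wrap2 = π + 2β = 263.6206°
tangent length = C·cosβ = 15.6525
L = r1·wrap1 + r2·wrap2 + 2·C·cosβ = 2·1.6821 + 16·4.6010 + 2·15.6525 = 108.2860

L=108.286 wrap1=96.38_deg wrap2=263.62_deg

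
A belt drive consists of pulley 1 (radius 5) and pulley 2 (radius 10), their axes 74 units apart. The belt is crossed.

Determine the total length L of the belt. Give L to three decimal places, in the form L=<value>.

crossed belt: β = asin((r1+r2)/C) = asin(15/74) = 11.6951°
wrap1 = wrap2 = π + 2β = 203.3901°
tangent length = C·cosβ = 72.4638
L = (r1+r2)·wrap + 2·C·cosβ = 15·3.5498 + 2·72.4638 = 198.1750

L=198.175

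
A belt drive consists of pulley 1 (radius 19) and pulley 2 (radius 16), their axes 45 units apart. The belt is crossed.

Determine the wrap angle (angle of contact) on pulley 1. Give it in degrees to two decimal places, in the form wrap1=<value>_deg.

wrap1=282.12_deg

crossed belt: β = asin((r1+r2)/C) = asin(35/45) = 51.0576°
wrap1 = wrap2 = π + 2β = 282.1151°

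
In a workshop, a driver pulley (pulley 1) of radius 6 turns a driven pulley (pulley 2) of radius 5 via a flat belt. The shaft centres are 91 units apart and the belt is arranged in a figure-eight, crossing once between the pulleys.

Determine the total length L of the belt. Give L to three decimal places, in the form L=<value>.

L=217.889

crossed belt: β = asin((r1+r2)/C) = asin(11/91) = 6.9428°
wrap1 = wrap2 = π + 2β = 193.8857°
tangent length = C·cosβ = 90.3327
L = (r1+r2)·wrap + 2·C·cosβ = 11·3.3839 + 2·90.3327 = 217.8888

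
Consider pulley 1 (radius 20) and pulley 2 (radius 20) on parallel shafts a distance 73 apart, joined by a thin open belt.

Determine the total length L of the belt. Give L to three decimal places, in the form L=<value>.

L=271.664

open belt: β = asin((r2−r1)/C) = asin(0/73) = 0.0000°
wrap1 = π − 2β = 180.0000°
wrap2 = π + 2β = 180.0000°
tangent length = C·cosβ = 73.0000
L = r1·wrap1 + r2·wrap2 + 2·C·cosβ = 20·3.1416 + 20·3.1416 + 2·73.0000 = 271.6637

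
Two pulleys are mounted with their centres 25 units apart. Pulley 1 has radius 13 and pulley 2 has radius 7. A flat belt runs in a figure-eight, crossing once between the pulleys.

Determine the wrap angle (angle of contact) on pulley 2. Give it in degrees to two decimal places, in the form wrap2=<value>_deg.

wrap2=286.26_deg

crossed belt: β = asin((r1+r2)/C) = asin(20/25) = 53.1301°
wrap1 = wrap2 = π + 2β = 286.2602°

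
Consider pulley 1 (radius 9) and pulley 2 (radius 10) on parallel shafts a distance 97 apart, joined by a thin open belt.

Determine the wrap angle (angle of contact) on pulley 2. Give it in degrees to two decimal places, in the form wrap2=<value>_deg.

open belt: β = asin((r2−r1)/C) = asin(1/97) = 0.5907°
wrap1 = π − 2β = 178.8186°
wrap2 = π + 2β = 181.1814°

wrap2=181.18_deg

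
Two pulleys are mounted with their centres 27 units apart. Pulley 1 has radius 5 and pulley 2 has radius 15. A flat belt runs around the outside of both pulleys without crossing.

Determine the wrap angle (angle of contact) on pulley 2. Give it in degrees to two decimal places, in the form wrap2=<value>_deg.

wrap2=223.48_deg

open belt: β = asin((r2−r1)/C) = asin(10/27) = 21.7385°
wrap1 = π − 2β = 136.5231°
wrap2 = π + 2β = 223.4769°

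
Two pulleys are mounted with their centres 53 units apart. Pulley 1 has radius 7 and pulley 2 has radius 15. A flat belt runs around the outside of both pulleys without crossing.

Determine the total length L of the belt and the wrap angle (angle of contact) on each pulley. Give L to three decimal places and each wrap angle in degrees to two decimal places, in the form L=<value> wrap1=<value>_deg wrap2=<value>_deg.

open belt: β = asin((r2−r1)/C) = asin(8/53) = 8.6816°
wrap1 = π − 2β = 162.6368°
wrap2 = π + 2β = 197.3632°
tangent length = C·cosβ = 52.3927
L = r1·wrap1 + r2·wrap2 + 2·C·cosβ = 7·2.8385 + 15·3.4446 + 2·52.3927 = 176.3249

L=176.325 wrap1=162.64_deg wrap2=197.36_deg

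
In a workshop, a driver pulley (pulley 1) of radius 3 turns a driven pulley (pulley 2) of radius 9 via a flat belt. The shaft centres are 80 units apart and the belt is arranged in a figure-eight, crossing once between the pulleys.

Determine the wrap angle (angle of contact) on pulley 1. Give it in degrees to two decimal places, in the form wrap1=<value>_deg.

crossed belt: β = asin((r1+r2)/C) = asin(12/80) = 8.6269°
wrap1 = wrap2 = π + 2β = 197.2539°

wrap1=197.25_deg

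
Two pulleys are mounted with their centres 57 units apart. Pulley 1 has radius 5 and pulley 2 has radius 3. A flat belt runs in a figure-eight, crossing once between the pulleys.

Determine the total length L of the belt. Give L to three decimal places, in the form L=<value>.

crossed belt: β = asin((r1+r2)/C) = asin(8/57) = 8.0682°
wrap1 = wrap2 = π + 2β = 196.1363°
tangent length = C·cosβ = 56.4358
L = (r1+r2)·wrap + 2·C·cosβ = 8·3.4232 + 2·56.4358 = 140.2574

L=140.257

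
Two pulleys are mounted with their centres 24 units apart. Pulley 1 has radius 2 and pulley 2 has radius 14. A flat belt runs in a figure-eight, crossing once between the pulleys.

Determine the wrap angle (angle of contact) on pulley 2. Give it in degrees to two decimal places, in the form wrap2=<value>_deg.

crossed belt: β = asin((r1+r2)/C) = asin(16/24) = 41.8103°
wrap1 = wrap2 = π + 2β = 263.6206°

wrap2=263.62_deg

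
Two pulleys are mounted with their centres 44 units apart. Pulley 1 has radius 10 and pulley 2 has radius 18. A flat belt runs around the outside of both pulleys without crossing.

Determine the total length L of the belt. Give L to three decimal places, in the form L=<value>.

L=177.423

open belt: β = asin((r2−r1)/C) = asin(8/44) = 10.4757°
wrap1 = π − 2β = 159.0486°
wrap2 = π + 2β = 200.9514°
tangent length = C·cosβ = 43.2666
L = r1·wrap1 + r2·wrap2 + 2·C·cosβ = 10·2.7759 + 18·3.5073 + 2·43.2666 = 177.4232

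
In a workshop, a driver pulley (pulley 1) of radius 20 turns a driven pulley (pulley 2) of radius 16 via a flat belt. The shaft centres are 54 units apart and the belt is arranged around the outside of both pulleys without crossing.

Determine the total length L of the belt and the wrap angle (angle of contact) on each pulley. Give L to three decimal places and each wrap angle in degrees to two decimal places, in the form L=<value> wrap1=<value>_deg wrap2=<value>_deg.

L=221.394 wrap1=188.50_deg wrap2=171.50_deg

open belt: β = asin((r2−r1)/C) = asin(-4/54) = -4.2480°
wrap1 = π − 2β = 188.4960°
wrap2 = π + 2β = 171.5040°
tangent length = C·cosβ = 53.8516
L = r1·wrap1 + r2·wrap2 + 2·C·cosβ = 20·3.2899 + 16·2.9933 + 2·53.8516 = 221.3938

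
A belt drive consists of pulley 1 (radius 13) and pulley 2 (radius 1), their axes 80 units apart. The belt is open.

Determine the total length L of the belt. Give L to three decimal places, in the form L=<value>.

L=205.786

open belt: β = asin((r2−r1)/C) = asin(-12/80) = -8.6269°
wrap1 = π − 2β = 197.2539°
wrap2 = π + 2β = 162.7461°
tangent length = C·cosβ = 79.0949
L = r1·wrap1 + r2·wrap2 + 2·C·cosβ = 13·3.4427 + 1·2.8405 + 2·79.0949 = 205.7857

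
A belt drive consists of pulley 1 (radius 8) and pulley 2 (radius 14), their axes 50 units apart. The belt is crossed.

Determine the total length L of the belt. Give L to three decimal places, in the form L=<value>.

crossed belt: β = asin((r1+r2)/C) = asin(22/50) = 26.1039°
wrap1 = wrap2 = π + 2β = 232.2078°
tangent length = C·cosβ = 44.8999
L = (r1+r2)·wrap + 2·C·cosβ = 22·4.0528 + 2·44.8999 = 178.9612

L=178.961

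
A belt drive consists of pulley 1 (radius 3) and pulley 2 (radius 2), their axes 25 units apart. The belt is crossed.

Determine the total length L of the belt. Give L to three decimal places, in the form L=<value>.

crossed belt: β = asin((r1+r2)/C) = asin(5/25) = 11.5370°
wrap1 = wrap2 = π + 2β = 203.0739°
tangent length = C·cosβ = 24.4949
L = (r1+r2)·wrap + 2·C·cosβ = 5·3.5443 + 2·24.4949 = 66.7113

L=66.711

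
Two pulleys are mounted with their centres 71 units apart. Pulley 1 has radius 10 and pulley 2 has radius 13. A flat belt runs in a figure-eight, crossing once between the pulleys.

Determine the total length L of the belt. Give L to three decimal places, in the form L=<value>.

crossed belt: β = asin((r1+r2)/C) = asin(23/71) = 18.9016°
wrap1 = wrap2 = π + 2β = 217.8032°
tangent length = C·cosβ = 67.1714
L = (r1+r2)·wrap + 2·C·cosβ = 23·3.8014 + 2·67.1714 = 221.7746

L=221.775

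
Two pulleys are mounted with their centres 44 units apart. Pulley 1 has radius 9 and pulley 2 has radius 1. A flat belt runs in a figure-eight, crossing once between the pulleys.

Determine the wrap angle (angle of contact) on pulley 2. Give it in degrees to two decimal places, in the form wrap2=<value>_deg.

wrap2=206.27_deg

crossed belt: β = asin((r1+r2)/C) = asin(10/44) = 13.1366°
wrap1 = wrap2 = π + 2β = 206.2731°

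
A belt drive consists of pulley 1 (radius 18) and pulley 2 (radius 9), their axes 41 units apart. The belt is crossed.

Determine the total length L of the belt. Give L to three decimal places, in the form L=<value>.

L=185.351

crossed belt: β = asin((r1+r2)/C) = asin(27/41) = 41.1884°
wrap1 = wrap2 = π + 2β = 262.3767°
tangent length = C·cosβ = 30.8545
L = (r1+r2)·wrap + 2·C·cosβ = 27·4.5793 + 2·30.8545 = 185.3511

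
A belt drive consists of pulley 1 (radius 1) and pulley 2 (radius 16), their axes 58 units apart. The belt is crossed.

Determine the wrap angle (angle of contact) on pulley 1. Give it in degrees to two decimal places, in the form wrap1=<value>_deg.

crossed belt: β = asin((r1+r2)/C) = asin(17/58) = 17.0438°
wrap1 = wrap2 = π + 2β = 214.0877°

wrap1=214.09_deg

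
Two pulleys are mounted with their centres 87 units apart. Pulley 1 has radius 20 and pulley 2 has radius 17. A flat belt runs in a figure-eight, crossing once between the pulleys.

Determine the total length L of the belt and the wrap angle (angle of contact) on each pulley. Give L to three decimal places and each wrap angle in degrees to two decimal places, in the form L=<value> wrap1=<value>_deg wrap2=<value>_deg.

L=306.226 wrap1=230.34_deg wrap2=230.34_deg

crossed belt: β = asin((r1+r2)/C) = asin(37/87) = 25.1689°
wrap1 = wrap2 = π + 2β = 230.3377°
tangent length = C·cosβ = 78.7401
L = (r1+r2)·wrap + 2·C·cosβ = 37·4.0202 + 2·78.7401 = 306.2258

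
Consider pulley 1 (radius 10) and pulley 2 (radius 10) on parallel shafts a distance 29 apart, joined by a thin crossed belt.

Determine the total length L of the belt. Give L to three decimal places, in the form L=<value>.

crossed belt: β = asin((r1+r2)/C) = asin(20/29) = 43.6028°
wrap1 = wrap2 = π + 2β = 267.2056°
tangent length = C·cosβ = 21.0000
L = (r1+r2)·wrap + 2·C·cosβ = 20·4.6636 + 2·21.0000 = 135.2724

L=135.272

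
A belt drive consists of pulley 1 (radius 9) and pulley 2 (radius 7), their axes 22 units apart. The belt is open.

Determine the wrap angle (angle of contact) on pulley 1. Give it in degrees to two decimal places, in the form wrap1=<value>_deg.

open belt: β = asin((r2−r1)/C) = asin(-2/22) = -5.2159°
wrap1 = π − 2β = 190.4318°
wrap2 = π + 2β = 169.5682°

wrap1=190.43_deg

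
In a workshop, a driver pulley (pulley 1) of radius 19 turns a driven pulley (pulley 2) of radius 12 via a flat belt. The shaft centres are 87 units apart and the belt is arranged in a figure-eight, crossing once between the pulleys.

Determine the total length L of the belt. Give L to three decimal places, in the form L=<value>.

crossed belt: β = asin((r1+r2)/C) = asin(31/87) = 20.8745°
wrap1 = wrap2 = π + 2β = 221.7490°
tangent length = C·cosβ = 81.2896
L = (r1+r2)·wrap + 2·C·cosβ = 31·3.8702 + 2·81.2896 = 282.5569

L=282.557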